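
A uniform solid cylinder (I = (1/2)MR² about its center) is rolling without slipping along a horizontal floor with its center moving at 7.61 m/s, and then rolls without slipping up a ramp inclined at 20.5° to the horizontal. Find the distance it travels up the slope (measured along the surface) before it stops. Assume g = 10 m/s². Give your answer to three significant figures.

d ≈ 12.4 m

For this body I = (1/2)MR², i.e. k = I/(MR²) = 0.5.
The rolling condition ω = v/R makes the rotational term ½I(v/R)² = ½kMv², so KE_total = ½(1+k)Mv² = (3/4)Mv².
Setting this equal to Mgh gives the vertical rise h = (1+k)v₀²/(2g) = 1.5×7.61²/(2×10) = 4.343 m.
Along the incline, d = h/sinθ = 4.343/sin20.5° ≈ 12.4 m.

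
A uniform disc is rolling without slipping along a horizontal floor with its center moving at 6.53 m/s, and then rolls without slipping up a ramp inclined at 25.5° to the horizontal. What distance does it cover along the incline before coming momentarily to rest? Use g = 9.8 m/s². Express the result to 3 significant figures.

For this body I = (1/2)MR², i.e. k = I/(MR²) = 0.5.
Rolling without slipping gives ω = v/R, so the total kinetic energy is ½Mv² + ½Iω² = ½(1+k)Mv² = (3/4)Mv².
Setting this equal to Mgh gives the vertical rise h = (1+k)v₀²/(2g) = 1.5×6.53²/(2×9.8) = 3.263 m.
The distance along the slope is d = h/sinθ = 3.263/sin25.5° ≈ 7.58 m.

d ≈ 7.58 m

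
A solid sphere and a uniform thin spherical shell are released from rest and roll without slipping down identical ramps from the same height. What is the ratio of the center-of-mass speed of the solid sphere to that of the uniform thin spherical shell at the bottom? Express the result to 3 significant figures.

Each satisfies Mgh = ½(1+k)Mv² with k = I/(MR²), so v ∝ 1/√(1+k).
For the solid sphere k = 0.4; for the uniform thin spherical shell k = 2/3.
v₁/v₂ = √((1+k₂)/(1+k₁)) = √(1.667/1.4) ≈ 1.09.

v_ratio ≈ 1.09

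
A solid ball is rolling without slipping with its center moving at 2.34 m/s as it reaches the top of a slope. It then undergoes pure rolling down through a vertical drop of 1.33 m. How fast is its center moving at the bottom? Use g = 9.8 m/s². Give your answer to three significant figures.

v ≈ 4.91 m/s

For this body I = (2/5)MR², i.e. k = I/(MR²) = 0.4.
Since it rolls without slipping, ω = v/R and KE = ½Mv² + ½Iω² = ½(1+k)Mv² = (7/10)Mv².
Energy conservation: (7/10)Mv₀² + Mgh = (7/10)Mv², so v² = v₀² + 2gh/(1+k).
v = √(2.34² + 2×9.8×1.33/1.4) = √24.1 ≈ 4.91 m/s.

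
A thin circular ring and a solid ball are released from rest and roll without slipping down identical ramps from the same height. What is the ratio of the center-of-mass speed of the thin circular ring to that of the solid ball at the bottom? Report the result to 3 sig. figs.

v_ratio ≈ 0.837

Each satisfies Mgh = ½(1+k)Mv² with k = I/(MR²), so v ∝ 1/√(1+k).
For the thin circular ring k = 1; for the solid ball k = 0.4.
v₁/v₂ = √((1+k₂)/(1+k₁)) = √(1.4/2) ≈ 0.837.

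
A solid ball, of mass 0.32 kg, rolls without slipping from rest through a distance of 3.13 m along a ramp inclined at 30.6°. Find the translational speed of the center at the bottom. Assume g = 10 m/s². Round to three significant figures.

v ≈ 4.77 m/s

Here I = (2/5)MR², so the shape factor k = I/(MR²) = 0.4.
Pure rolling means v = ωR; then KE = ½Mv² + ½I(v/R)² = ½(1+k)Mv² = (7/10)Mv².
The vertical drop is h = L sinθ = 3.13 × sin30.6° = 1.593 m.
Setting Mgh = (7/10)Mv² gives v = √(2gh/(1+k)) = √(2·10·1.593/1.4) ≈ 4.77 m/s.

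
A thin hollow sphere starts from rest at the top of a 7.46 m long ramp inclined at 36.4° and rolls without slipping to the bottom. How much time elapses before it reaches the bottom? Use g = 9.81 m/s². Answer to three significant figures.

Here I = (2/3)MR², so the shape factor k = I/(MR²) = 2/3.
Translational: Mg sinθ − f = Ma. Rotational about the CM: fR = Iα = kMRa, so f = kMa.
Hence a = g sinθ/(1+k) = 9.81×sin36.4°/1.667 = 3.493 m/s².
With constant a from rest, t = √(2L/a) = √(2·7.46/3.493) ≈ 2.07 s.

t ≈ 2.07 s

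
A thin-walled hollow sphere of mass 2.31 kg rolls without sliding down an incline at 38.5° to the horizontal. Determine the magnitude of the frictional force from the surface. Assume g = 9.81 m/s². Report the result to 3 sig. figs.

f ≈ 5.64 N

The moment of inertia is (2/3)MR², giving k ≡ I/(MR²) = 2/3.
Along the incline Mg sinθ − f = Ma, and torque about the center fR = Iα = kMR²(a/R) gives f = kMa.
Combining, a = g sinθ/(1+k) and f = kMa = kMg sinθ/(1+k).
f = (2/3) × 2.31 × 9.81 × sin38.5° / 1.667 ≈ 5.64 N.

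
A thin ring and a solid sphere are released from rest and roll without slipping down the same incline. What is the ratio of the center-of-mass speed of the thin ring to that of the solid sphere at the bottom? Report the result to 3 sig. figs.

Each satisfies Mgh = ½(1+k)Mv² with k = I/(MR²), so v ∝ 1/√(1+k).
For the thin ring k = 1; for the solid sphere k = 0.4.
v₁/v₂ = √((1+k₂)/(1+k₁)) = √(1.4/2) ≈ 0.837.

v_ratio ≈ 0.837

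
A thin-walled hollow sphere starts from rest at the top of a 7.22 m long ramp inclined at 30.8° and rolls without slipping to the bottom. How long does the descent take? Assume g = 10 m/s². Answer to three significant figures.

The moment of inertia is (2/3)MR², giving k ≡ I/(MR²) = 2/3.
Newton's second law down the slope: Mg sinθ − f = Ma. The torque equation fR = Iα (with α = a/R) gives f = kMa.
Hence a = g sinθ/(1+k) = 10×sin30.8°/1.667 = 3.072 m/s².
With constant a from rest, t = √(2L/a) = √(2·7.22/3.072) ≈ 2.17 s.

t ≈ 2.17 s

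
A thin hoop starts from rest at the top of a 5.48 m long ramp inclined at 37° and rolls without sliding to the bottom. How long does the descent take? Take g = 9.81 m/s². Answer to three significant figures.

t ≈ 1.93 s

For this body I = MR², i.e. k = I/(MR²) = 1.
Along the incline Mg sinθ − f = Ma, and torque about the center fR = Iα = kMR²(a/R) gives f = kMa.
Hence a = g sinθ/(1+k) = 9.81×sin37°/2 = 2.952 m/s².
Starting from rest, L = ½at², so t = √(2L/a) = √(2×5.48/2.952) ≈ 1.93 s.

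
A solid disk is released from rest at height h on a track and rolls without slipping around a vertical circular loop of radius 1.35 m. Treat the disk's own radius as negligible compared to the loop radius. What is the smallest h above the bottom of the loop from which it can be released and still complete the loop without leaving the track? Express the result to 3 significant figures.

For this body I = (1/2)MR², i.e. k = I/(MR²) = 0.5.
At the top, contact is just lost when gravity alone supplies the centripetal force: Mg = Mv_top²/r, i.e. v_top² = gr.
With ω = v/R, the kinetic energy at speed v is ½(1+k)Mv² = (3/4)Mv².
Energy conservation from release (height h) to the top (height 2r): Mgh = Mg(2r) + (3/4)M·gr.
Thus h_min = 2r + (1+k)r/2 = r(2 + 1.5/2) = 1.35 × 2.75 ≈ 3.71 m.

h_min ≈ 3.71 m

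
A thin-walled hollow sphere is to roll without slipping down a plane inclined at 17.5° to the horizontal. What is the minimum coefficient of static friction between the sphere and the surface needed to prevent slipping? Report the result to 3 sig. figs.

With I = (2/3)MR², the ratio k = I/(MR²) is 2/3.
Newton's second law down the slope: Mg sinθ − f = Ma. The torque equation fR = Iα (with α = a/R) gives f = kMa.
These give a = g sinθ/(1+k) and the required friction f = kMg sinθ/(1+k).
With N = Mg cosθ, the no-slip condition f ≤ μN gives μ_min = f/N = k tanθ/(1+k).
μ_min = (2/3) × tan17.5° / 1.667 ≈ 0.126.

μ_min ≈ 0.126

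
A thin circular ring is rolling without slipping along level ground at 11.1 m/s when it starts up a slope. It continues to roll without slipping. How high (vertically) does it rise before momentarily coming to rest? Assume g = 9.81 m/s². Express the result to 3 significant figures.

With I = MR², the ratio k = I/(MR²) is 1.
Pure rolling means v = ωR; then KE = ½Mv² + ½I(v/R)² = ½(1+k)Mv² = Mv².
At the top the kinetic energy is zero, so Mv₀² = Mgh.
Thus h = (1+k)v₀²/(2g) = 2 × 11.1² / (2 × 9.81) ≈ 12.6 m.

h ≈ 12.6 m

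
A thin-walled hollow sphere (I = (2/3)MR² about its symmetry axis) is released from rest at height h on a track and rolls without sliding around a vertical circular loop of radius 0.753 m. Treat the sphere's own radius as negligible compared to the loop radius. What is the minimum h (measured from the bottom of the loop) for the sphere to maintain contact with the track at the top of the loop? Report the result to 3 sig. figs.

h_min ≈ 2.13 m

The moment of inertia is (2/3)MR², giving k ≡ I/(MR²) = 2/3.
At the top, contact is just lost when gravity alone supplies the centripetal force: Mg = Mv_top²/r, i.e. v_top² = gr.
With ω = v/R, the kinetic energy at speed v is ½(1+k)Mv² = (5/6)Mv².
Energy conservation from release (height h) to the top (height 2r): Mgh = Mg(2r) + (5/6)M·gr.
Thus h_min = 2r + (1+k)r/2 = r(2 + 1.667/2) = 0.753 × 2.833 ≈ 2.13 m.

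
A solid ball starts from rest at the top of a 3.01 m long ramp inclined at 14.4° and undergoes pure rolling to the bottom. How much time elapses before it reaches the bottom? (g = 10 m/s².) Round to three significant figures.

t ≈ 1.84 s

The moment of inertia is (2/5)MR², giving k ≡ I/(MR²) = 0.4.
Along the incline Mg sinθ − f = Ma, and torque about the center fR = Iα = kMR²(a/R) gives f = kMa.
Hence a = g sinθ/(1+k) = 10×sin14.4°/1.4 = 1.776 m/s².
With constant a from rest, t = √(2L/a) = √(2·3.01/1.776) ≈ 1.84 s.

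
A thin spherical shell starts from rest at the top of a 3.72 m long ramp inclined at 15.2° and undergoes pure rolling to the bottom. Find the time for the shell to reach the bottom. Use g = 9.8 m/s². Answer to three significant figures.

Here I = (2/3)MR², so the shape factor k = I/(MR²) = 2/3.
Translational: Mg sinθ − f = Ma. Rotational about the CM: fR = Iα = kMRa, so f = kMa.
Hence a = g sinθ/(1+k) = 9.8×sin15.2°/1.667 = 1.542 m/s².
With constant a from rest, t = √(2L/a) = √(2·3.72/1.542) ≈ 2.20 s.

t ≈ 2.20 s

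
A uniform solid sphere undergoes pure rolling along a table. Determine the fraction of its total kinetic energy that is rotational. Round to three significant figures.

fraction ≈ 0.286

For this body I = (2/5)MR², i.e. k = I/(MR²) = 0.4.
Since ω = v/R, the translational part is ½Mv² and the rotational part is ½I(v/R)² = ½kMv²; the total is ½(1+k)Mv².
The rotational fraction is therefore k/(1+k) = 0.4/1.4 ≈ 0.286.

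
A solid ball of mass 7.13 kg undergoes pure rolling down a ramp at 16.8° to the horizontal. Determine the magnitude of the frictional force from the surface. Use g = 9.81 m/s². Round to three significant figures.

f ≈ 5.78 N

The moment of inertia is (2/5)MR², giving k ≡ I/(MR²) = 0.4.
Translational: Mg sinθ − f = Ma. Rotational about the CM: fR = Iα = kMRa, so f = kMa.
Combining, a = g sinθ/(1+k) and f = kMa = kMg sinθ/(1+k).
f = 0.4 × 7.13 × 9.81 × sin16.8° / 1.4 ≈ 5.78 N.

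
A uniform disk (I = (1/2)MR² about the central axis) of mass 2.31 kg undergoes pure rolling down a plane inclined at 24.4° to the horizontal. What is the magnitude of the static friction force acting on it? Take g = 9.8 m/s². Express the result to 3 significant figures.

f ≈ 3.12 N

With I = (1/2)MR², the ratio k = I/(MR²) is 0.5.
Translational: Mg sinθ − f = Ma. Rotational about the CM: fR = Iα = kMRa, so f = kMa.
Combining, a = g sinθ/(1+k) and f = kMa = kMg sinθ/(1+k).
f = 0.5 × 2.31 × 9.8 × sin24.4° / 1.5 ≈ 3.12 N.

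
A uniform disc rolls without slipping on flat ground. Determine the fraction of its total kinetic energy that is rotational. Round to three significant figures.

fraction ≈ 0.333

Here I = (1/2)MR², so the shape factor k = I/(MR²) = 0.5.
With ω = v/R, KE_trans = ½Mv² and KE_rot = ½Iω² = ½kMv², so KE_total = ½(1+k)Mv².
The rotational fraction is therefore k/(1+k) = 0.5/1.5 ≈ 0.333.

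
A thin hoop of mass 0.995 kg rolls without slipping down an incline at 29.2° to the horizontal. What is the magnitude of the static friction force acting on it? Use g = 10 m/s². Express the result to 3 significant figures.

f ≈ 2.43 N

With I = MR², the ratio k = I/(MR²) is 1.
Along the incline Mg sinθ − f = Ma, and torque about the center fR = Iα = kMR²(a/R) gives f = kMa.
Combining, a = g sinθ/(1+k) and f = kMa = kMg sinθ/(1+k).
f = 1 × 0.995 × 10 × sin29.2° / 2 ≈ 2.43 N.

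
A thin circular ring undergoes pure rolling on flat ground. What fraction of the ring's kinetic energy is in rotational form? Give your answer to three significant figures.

fraction ≈ 0.500

The moment of inertia is MR², giving k ≡ I/(MR²) = 1.
With ω = v/R, KE_trans = ½Mv² and KE_rot = ½Iω² = ½kMv², so KE_total = ½(1+k)Mv².
The rotational fraction is therefore k/(1+k) = 1/2 ≈ 0.500.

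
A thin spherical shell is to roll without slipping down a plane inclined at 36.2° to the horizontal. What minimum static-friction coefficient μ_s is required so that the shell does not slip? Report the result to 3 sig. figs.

With I = (2/3)MR², the ratio k = I/(MR²) is 2/3.
Along the incline Mg sinθ − f = Ma, and torque about the center fR = Iα = kMR²(a/R) gives f = kMa.
These give a = g sinθ/(1+k) and the required friction f = kMg sinθ/(1+k).
The normal force is N = Mg cosθ, so μ_min = f/N = k tanθ/(1+k).
μ_min = (2/3) × tan36.2° / 1.667 ≈ 0.293.

μ_min ≈ 0.293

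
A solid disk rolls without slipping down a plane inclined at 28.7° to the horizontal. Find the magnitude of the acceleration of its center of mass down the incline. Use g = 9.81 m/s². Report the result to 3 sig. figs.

For this body I = (1/2)MR², i.e. k = I/(MR²) = 0.5.
Along the incline Mg sinθ − f = Ma, and torque about the center fR = Iα = kMR²(a/R) gives f = kMa.
Eliminating f: Mg sinθ = (1+k)Ma, so a = g sinθ/(1+k) = 9.81 × sin28.7° / 1.5 ≈ 3.14 m/s².

a ≈ 3.14 m/s²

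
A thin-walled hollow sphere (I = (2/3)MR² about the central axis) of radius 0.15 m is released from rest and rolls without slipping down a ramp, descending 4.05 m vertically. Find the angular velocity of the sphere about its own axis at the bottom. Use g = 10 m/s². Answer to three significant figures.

ω ≈ 46.5 rad/s

For this body I = (2/3)MR², i.e. k = I/(MR²) = 2/3.
Rolling without slipping gives ω = v/R, so the total kinetic energy is ½Mv² + ½Iω² = ½(1+k)Mv² = (5/6)Mv².
Energy conservation Mgh = ½(1+k)Mv² gives v = √(2gh/(1+k)) = √(2 × 10 × 4.05 / 1.667) = 6.971 m/s.
The angular speed follows from ω = v/R = 6.971/0.15 ≈ 46.5 rad/s.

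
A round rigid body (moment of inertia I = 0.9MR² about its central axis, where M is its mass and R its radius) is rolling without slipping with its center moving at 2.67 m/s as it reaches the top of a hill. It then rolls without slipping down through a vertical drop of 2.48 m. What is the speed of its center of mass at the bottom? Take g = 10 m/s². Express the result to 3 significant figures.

v ≈ 5.76 m/s

With I = 0.9MR², the ratio k = I/(MR²) is 0.9.
Rolling without slipping gives ω = v/R, so the total kinetic energy is ½Mv² + ½Iω² = ½(1+k)Mv² = (19/20)Mv².
Energy conservation: (19/20)Mv₀² + Mgh = (19/20)Mv², so v² = v₀² + 2gh/(1+k).
v = √(2.67² + 2×10×2.48/1.9) = √33.23 ≈ 5.76 m/s.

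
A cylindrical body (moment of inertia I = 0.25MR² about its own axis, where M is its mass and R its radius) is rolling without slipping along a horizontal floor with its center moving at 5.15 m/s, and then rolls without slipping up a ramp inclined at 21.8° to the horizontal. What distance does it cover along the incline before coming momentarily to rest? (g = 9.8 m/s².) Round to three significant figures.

For this body I = 0.25MR², i.e. k = I/(MR²) = 0.25.
The rolling condition ω = v/R makes the rotational term ½I(v/R)² = ½kMv², so KE_total = ½(1+k)Mv² = (5/8)Mv².
Setting this equal to Mgh gives the vertical rise h = (1+k)v₀²/(2g) = 1.25×5.15²/(2×9.8) = 1.691 m.
The distance along the slope is d = h/sinθ = 1.691/sin21.8° ≈ 4.55 m.

d ≈ 4.55 m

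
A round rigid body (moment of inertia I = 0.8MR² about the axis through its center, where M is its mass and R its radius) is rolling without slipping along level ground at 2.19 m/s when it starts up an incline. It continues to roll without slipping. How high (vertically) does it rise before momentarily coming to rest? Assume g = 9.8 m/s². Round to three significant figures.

For this body I = 0.8MR², i.e. k = I/(MR²) = 0.8.
Since it rolls without slipping, ω = v/R and KE = ½Mv² + ½Iω² = ½(1+k)Mv² = (9/10)Mv².
At the top the kinetic energy is zero, so (9/10)Mv₀² = Mgh.
Thus h = (1+k)v₀²/(2g) = 1.8 × 2.19² / (2 × 9.8) ≈ 0.440 m.

h ≈ 0.440 m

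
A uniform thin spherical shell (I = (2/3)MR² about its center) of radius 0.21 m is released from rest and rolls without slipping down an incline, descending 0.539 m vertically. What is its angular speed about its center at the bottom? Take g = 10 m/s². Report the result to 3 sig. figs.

Here I = (2/3)MR², so the shape factor k = I/(MR²) = 2/3.
Rolling without slipping gives ω = v/R, so the total kinetic energy is ½Mv² + ½Iω² = ½(1+k)Mv² = (5/6)Mv².
Energy conservation Mgh = ½(1+k)Mv² gives v = √(2gh/(1+k)) = √(2 × 10 × 0.539 / 1.667) = 2.543 m/s.
The angular speed follows from ω = v/R = 2.543/0.21 ≈ 12.1 rad/s.

ω ≈ 12.1 rad/s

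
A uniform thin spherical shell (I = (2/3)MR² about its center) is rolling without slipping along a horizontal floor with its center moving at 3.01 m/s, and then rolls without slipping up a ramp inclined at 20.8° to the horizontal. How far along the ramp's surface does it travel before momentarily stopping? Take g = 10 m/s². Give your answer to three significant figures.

For this body I = (2/3)MR², i.e. k = I/(MR²) = 2/3.
Since it rolls without slipping, ω = v/R and KE = ½Mv² + ½Iω² = ½(1+k)Mv² = (5/6)Mv².
Setting this equal to Mgh gives the vertical rise h = (1+k)v₀²/(2g) = 1.667×3.01²/(2×10) = 0.755 m.
Along the incline, d = h/sinθ = 0.755/sin20.8° ≈ 2.13 m.

d ≈ 2.13 m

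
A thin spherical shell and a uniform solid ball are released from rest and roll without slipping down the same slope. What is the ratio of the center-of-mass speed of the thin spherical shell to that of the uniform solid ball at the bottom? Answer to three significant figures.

v_ratio ≈ 0.917

Each satisfies Mgh = ½(1+k)Mv² with k = I/(MR²), so v ∝ 1/√(1+k).
For the thin spherical shell k = 2/3; for the uniform solid ball k = 0.4.
v₁/v₂ = √((1+k₂)/(1+k₁)) = √(1.4/1.667) ≈ 0.917.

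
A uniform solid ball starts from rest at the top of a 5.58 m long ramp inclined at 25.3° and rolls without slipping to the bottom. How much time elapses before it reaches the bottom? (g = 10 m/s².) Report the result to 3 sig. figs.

The moment of inertia is (2/5)MR², giving k ≡ I/(MR²) = 0.4.
Along the incline Mg sinθ − f = Ma, and torque about the center fR = Iα = kMR²(a/R) gives f = kMa.
Hence a = g sinθ/(1+k) = 10×sin25.3°/1.4 = 3.053 m/s².
Starting from rest, L = ½at², so t = √(2L/a) = √(2×5.58/3.053) ≈ 1.91 s.

t ≈ 1.91 s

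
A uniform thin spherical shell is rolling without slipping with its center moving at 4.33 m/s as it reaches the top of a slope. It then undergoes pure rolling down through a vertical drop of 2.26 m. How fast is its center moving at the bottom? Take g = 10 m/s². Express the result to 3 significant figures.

With I = (2/3)MR², the ratio k = I/(MR²) is 2/3.
Since it rolls without slipping, ω = v/R and KE = ½Mv² + ½Iω² = ½(1+k)Mv² = (5/6)Mv².
Energy conservation: (5/6)Mv₀² + Mgh = (5/6)Mv², so v² = v₀² + 2gh/(1+k).
v = √(4.33² + 2×10×2.26/1.667) = √45.87 ≈ 6.77 m/s.

v ≈ 6.77 m/s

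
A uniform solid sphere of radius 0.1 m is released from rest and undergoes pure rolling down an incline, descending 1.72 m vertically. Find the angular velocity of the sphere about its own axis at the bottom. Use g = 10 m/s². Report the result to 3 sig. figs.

Here I = (2/5)MR², so the shape factor k = I/(MR²) = 0.4.
The rolling condition ω = v/R makes the rotational term ½I(v/R)² = ½kMv², so KE_total = ½(1+k)Mv² = (7/10)Mv².
Energy conservation Mgh = ½(1+k)Mv² gives v = √(2gh/(1+k)) = √(2 × 10 × 1.72 / 1.4) = 4.957 m/s.
The angular speed follows from ω = v/R = 4.957/0.1 ≈ 49.6 rad/s.

ω ≈ 49.6 rad/s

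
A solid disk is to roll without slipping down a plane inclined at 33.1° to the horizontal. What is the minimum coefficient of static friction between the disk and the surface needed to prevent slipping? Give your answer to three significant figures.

μ_min ≈ 0.217

With I = (1/2)MR², the ratio k = I/(MR²) is 0.5.
Newton's second law down the slope: Mg sinθ − f = Ma. The torque equation fR = Iα (with α = a/R) gives f = kMa.
These give a = g sinθ/(1+k) and the required friction f = kMg sinθ/(1+k).
With N = Mg cosθ, the no-slip condition f ≤ μN gives μ_min = f/N = k tanθ/(1+k).
μ_min = 0.5 × tan33.1° / 1.5 ≈ 0.217.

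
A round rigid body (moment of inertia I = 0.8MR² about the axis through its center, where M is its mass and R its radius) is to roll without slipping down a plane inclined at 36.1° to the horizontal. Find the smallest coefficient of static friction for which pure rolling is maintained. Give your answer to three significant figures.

μ_min ≈ 0.324

For this body I = 0.8MR², i.e. k = I/(MR²) = 0.8.
Translational: Mg sinθ − f = Ma. Rotational about the CM: fR = Iα = kMRa, so f = kMa.
These give a = g sinθ/(1+k) and the required friction f = kMg sinθ/(1+k).
With N = Mg cosθ, the no-slip condition f ≤ μN gives μ_min = f/N = k tanθ/(1+k).
μ_min = 0.8 × tan36.1° / 1.8 ≈ 0.324.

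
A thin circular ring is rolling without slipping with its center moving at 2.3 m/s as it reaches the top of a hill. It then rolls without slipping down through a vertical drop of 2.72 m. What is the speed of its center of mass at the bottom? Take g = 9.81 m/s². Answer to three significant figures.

With I = MR², the ratio k = I/(MR²) is 1.
Pure rolling means v = ωR; then KE = ½Mv² + ½I(v/R)² = ½(1+k)Mv² = Mv².
Conserving energy between top and bottom: Mv² = Mv₀² + Mgh, hence v² = v₀² + 2gh/(1+k).
v = √(2.3² + 2×9.81×2.72/2) = √31.97 ≈ 5.65 m/s.

v ≈ 5.65 m/s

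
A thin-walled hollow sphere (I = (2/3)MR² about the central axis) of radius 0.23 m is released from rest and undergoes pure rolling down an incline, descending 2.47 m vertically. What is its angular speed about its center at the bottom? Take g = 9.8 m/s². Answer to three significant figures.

The moment of inertia is (2/3)MR², giving k ≡ I/(MR²) = 2/3.
Since it rolls without slipping, ω = v/R and KE = ½Mv² + ½Iω² = ½(1+k)Mv² = (5/6)Mv².
Energy conservation Mgh = ½(1+k)Mv² gives v = √(2gh/(1+k)) = √(2 × 9.8 × 2.47 / 1.667) = 5.39 m/s.
The angular speed follows from ω = v/R = 5.39/0.23 ≈ 23.4 rad/s.

ω ≈ 23.4 rad/s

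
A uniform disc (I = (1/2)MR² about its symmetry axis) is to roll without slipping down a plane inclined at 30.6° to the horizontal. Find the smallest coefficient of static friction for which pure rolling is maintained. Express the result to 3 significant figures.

μ_min ≈ 0.197

Here I = (1/2)MR², so the shape factor k = I/(MR²) = 0.5.
Translational: Mg sinθ − f = Ma. Rotational about the CM: fR = Iα = kMRa, so f = kMa.
These give a = g sinθ/(1+k) and the required friction f = kMg sinθ/(1+k).
The normal force is N = Mg cosθ, so μ_min = f/N = k tanθ/(1+k).
μ_min = 0.5 × tan30.6° / 1.5 ≈ 0.197.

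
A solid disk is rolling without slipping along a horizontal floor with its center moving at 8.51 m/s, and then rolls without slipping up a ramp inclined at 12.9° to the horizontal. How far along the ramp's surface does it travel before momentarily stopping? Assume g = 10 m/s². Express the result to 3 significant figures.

d ≈ 24.3 m

Here I = (1/2)MR², so the shape factor k = I/(MR²) = 0.5.
The rolling condition ω = v/R makes the rotational term ½I(v/R)² = ½kMv², so KE_total = ½(1+k)Mv² = (3/4)Mv².
Setting this equal to Mgh gives the vertical rise h = (1+k)v₀²/(2g) = 1.5×8.51²/(2×10) = 5.432 m.
The distance along the slope is d = h/sinθ = 5.432/sin12.9° ≈ 24.3 m.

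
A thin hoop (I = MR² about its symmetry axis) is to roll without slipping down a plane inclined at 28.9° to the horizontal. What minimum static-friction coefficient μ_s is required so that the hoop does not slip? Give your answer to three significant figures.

μ_min ≈ 0.276

The moment of inertia is MR², giving k ≡ I/(MR²) = 1.
Translational: Mg sinθ − f = Ma. Rotational about the CM: fR = Iα = kMRa, so f = kMa.
These give a = g sinθ/(1+k) and the required friction f = kMg sinθ/(1+k).
With N = Mg cosθ, the no-slip condition f ≤ μN gives μ_min = f/N = k tanθ/(1+k).
μ_min = 1 × tan28.9° / 2 ≈ 0.276.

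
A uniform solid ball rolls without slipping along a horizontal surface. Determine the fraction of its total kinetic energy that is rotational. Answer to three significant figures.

The moment of inertia is (2/5)MR², giving k ≡ I/(MR²) = 0.4.
Since ω = v/R, the translational part is ½Mv² and the rotational part is ½I(v/R)² = ½kMv²; the total is ½(1+k)Mv².
The rotational fraction is therefore k/(1+k) = 0.4/1.4 ≈ 0.286.

fraction ≈ 0.286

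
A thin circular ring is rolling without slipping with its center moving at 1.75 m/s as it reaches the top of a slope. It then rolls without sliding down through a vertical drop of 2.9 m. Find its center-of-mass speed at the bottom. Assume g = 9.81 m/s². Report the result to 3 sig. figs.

For this body I = MR², i.e. k = I/(MR²) = 1.
The rolling condition ω = v/R makes the rotational term ½I(v/R)² = ½kMv², so KE_total = ½(1+k)Mv² = Mv².
Energy conservation: Mv₀² + Mgh = Mv², so v² = v₀² + 2gh/(1+k).
v = √(1.75² + 2×9.81×2.9/2) = √31.51 ≈ 5.61 m/s.

v ≈ 5.61 m/s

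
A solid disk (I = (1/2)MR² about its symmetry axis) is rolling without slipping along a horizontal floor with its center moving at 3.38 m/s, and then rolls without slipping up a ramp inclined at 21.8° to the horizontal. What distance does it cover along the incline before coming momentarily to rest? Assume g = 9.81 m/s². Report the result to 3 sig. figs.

Here I = (1/2)MR², so the shape factor k = I/(MR²) = 0.5.
The rolling condition ω = v/R makes the rotational term ½I(v/R)² = ½kMv², so KE_total = ½(1+k)Mv² = (3/4)Mv².
Setting this equal to Mgh gives the vertical rise h = (1+k)v₀²/(2g) = 1.5×3.38²/(2×9.81) = 0.8734 m.
The distance along the slope is d = h/sinθ = 0.8734/sin21.8° ≈ 2.35 m.

d ≈ 2.35 m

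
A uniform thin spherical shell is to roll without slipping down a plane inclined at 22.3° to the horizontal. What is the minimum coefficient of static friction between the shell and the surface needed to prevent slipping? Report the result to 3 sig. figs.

μ_min ≈ 0.164

Here I = (2/3)MR², so the shape factor k = I/(MR²) = 2/3.
Newton's second law down the slope: Mg sinθ − f = Ma. The torque equation fR = Iα (with α = a/R) gives f = kMa.
These give a = g sinθ/(1+k) and the required friction f = kMg sinθ/(1+k).
The normal force is N = Mg cosθ, so μ_min = f/N = k tanθ/(1+k).
μ_min = (2/3) × tan22.3° / 1.667 ≈ 0.164.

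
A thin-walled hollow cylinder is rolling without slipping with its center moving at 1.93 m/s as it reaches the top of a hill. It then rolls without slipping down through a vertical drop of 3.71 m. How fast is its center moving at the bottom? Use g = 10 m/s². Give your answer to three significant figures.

For this body I = MR², i.e. k = I/(MR²) = 1.
The rolling condition ω = v/R makes the rotational term ½I(v/R)² = ½kMv², so KE_total = ½(1+k)Mv² = Mv².
Energy conservation: Mv₀² + Mgh = Mv², so v² = v₀² + 2gh/(1+k).
v = √(1.93² + 2×10×3.71/2) = √40.82 ≈ 6.39 m/s.

v ≈ 6.39 m/s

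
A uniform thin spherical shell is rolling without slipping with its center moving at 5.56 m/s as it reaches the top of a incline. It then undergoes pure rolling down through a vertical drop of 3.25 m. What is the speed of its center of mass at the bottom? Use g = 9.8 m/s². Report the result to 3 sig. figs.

With I = (2/3)MR², the ratio k = I/(MR²) is 2/3.
Since it rolls without slipping, ω = v/R and KE = ½Mv² + ½Iω² = ½(1+k)Mv² = (5/6)Mv².
Conserving energy between top and bottom: (5/6)Mv² = (5/6)Mv₀² + Mgh, hence v² = v₀² + 2gh/(1+k).
v = √(5.56² + 2×9.8×3.25/1.667) = √69.13 ≈ 8.31 m/s.

v ≈ 8.31 m/s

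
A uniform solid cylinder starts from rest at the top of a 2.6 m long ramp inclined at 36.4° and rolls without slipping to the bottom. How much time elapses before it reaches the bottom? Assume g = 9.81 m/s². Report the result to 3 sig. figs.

t ≈ 1.16 s

Here I = (1/2)MR², so the shape factor k = I/(MR²) = 0.5.
Newton's second law down the slope: Mg sinθ − f = Ma. The torque equation fR = Iα (with α = a/R) gives f = kMa.
Hence a = g sinθ/(1+k) = 9.81×sin36.4°/1.5 = 3.881 m/s².
With constant a from rest, t = √(2L/a) = √(2·2.6/3.881) ≈ 1.16 s.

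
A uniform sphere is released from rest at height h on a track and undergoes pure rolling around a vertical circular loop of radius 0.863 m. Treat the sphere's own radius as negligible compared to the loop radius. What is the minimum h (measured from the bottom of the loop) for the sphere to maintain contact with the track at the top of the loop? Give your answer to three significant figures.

Here I = (2/5)MR², so the shape factor k = I/(MR²) = 0.4.
At the top of the loop, the minimum-contact condition is Mg = Mv_top²/r, so v_top² = gr.
With ω = v/R, the kinetic energy at speed v is ½(1+k)Mv² = (7/10)Mv².
Energy conservation from release (height h) to the top (height 2r): Mgh = Mg(2r) + (7/10)M·gr.
Thus h_min = 2r + (1+k)r/2 = r(2 + 1.4/2) = 0.863 × 2.7 ≈ 2.33 m.

h_min ≈ 2.33 m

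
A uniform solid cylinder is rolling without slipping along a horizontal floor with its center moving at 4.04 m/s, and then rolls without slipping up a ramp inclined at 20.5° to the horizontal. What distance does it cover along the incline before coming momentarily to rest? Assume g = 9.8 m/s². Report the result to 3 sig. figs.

d ≈ 3.57 m

For this body I = (1/2)MR², i.e. k = I/(MR²) = 0.5.
The rolling condition ω = v/R makes the rotational term ½I(v/R)² = ½kMv², so KE_total = ½(1+k)Mv² = (3/4)Mv².
Setting this equal to Mgh gives the vertical rise h = (1+k)v₀²/(2g) = 1.5×4.04²/(2×9.8) = 1.249 m.
Along the incline, d = h/sinθ = 1.249/sin20.5° ≈ 3.57 m.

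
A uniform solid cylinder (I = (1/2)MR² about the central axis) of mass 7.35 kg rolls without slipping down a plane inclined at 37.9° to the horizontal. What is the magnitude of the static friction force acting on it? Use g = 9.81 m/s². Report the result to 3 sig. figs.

f ≈ 14.8 N

The moment of inertia is (1/2)MR², giving k ≡ I/(MR²) = 0.5.
Along the incline Mg sinθ − f = Ma, and torque about the center fR = Iα = kMR²(a/R) gives f = kMa.
Combining, a = g sinθ/(1+k) and f = kMa = kMg sinθ/(1+k).
f = 0.5 × 7.35 × 9.81 × sin37.9° / 1.5 ≈ 14.8 N.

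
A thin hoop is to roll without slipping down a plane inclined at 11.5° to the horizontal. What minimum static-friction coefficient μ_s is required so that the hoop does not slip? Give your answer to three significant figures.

Here I = MR², so the shape factor k = I/(MR²) = 1.
Along the incline Mg sinθ − f = Ma, and torque about the center fR = Iα = kMR²(a/R) gives f = kMa.
These give a = g sinθ/(1+k) and the required friction f = kMg sinθ/(1+k).
With N = Mg cosθ, the no-slip condition f ≤ μN gives μ_min = f/N = k tanθ/(1+k).
μ_min = 1 × tan11.5° / 2 ≈ 0.102.

μ_min ≈ 0.102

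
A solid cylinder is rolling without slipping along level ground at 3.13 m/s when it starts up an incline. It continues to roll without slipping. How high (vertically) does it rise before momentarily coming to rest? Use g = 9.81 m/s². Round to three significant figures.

h ≈ 0.749 m

The moment of inertia is (1/2)MR², giving k ≡ I/(MR²) = 0.5.
Rolling without slipping gives ω = v/R, so the total kinetic energy is ½Mv² + ½Iω² = ½(1+k)Mv² = (3/4)Mv².
All of this converts to potential energy at the highest point: (3/4)Mv₀² = Mgh.
Thus h = (1+k)v₀²/(2g) = 1.5 × 3.13² / (2 × 9.81) ≈ 0.749 m.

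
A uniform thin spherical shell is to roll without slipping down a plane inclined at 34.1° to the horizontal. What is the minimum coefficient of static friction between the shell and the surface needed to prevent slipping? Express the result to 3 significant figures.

With I = (2/3)MR², the ratio k = I/(MR²) is 2/3.
Newton's second law down the slope: Mg sinθ − f = Ma. The torque equation fR = Iα (with α = a/R) gives f = kMa.
These give a = g sinθ/(1+k) and the required friction f = kMg sinθ/(1+k).
The normal force is N = Mg cosθ, so μ_min = f/N = k tanθ/(1+k).
μ_min = (2/3) × tan34.1° / 1.667 ≈ 0.271.

μ_min ≈ 0.271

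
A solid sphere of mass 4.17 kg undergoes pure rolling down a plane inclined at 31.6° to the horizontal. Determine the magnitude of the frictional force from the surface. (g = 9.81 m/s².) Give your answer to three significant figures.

f ≈ 6.12 N

For this body I = (2/5)MR², i.e. k = I/(MR²) = 0.4.
Newton's second law down the slope: Mg sinθ − f = Ma. The torque equation fR = Iα (with α = a/R) gives f = kMa.
Combining, a = g sinθ/(1+k) and f = kMa = kMg sinθ/(1+k).
f = 0.4 × 4.17 × 9.81 × sin31.6° / 1.4 ≈ 6.12 N.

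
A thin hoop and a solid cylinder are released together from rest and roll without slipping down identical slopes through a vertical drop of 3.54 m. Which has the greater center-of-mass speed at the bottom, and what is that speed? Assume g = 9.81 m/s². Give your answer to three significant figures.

the solid cylinder, at v ≈ 6.80 m/s

For rolling without slipping, Mgh = ½(1+k)Mv² where k = I/(MR²), so v = √(2gh/(1+k)).
Thin hoop: k = 1, giving v = √(2×9.81×3.54/2) = 5.893 m/s.
Solid cylinder: k = 0.5, giving v = √(2×9.81×3.54/1.5) = 6.805 m/s.
The smaller k wins: the solid cylinder, at ≈ 6.80 m/s.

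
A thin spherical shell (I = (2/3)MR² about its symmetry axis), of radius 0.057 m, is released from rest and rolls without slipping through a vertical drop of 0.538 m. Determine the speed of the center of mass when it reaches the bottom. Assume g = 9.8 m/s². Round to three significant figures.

v ≈ 2.52 m/s

With I = (2/3)MR², the ratio k = I/(MR²) is 2/3.
Since it rolls without slipping, ω = v/R and KE = ½Mv² + ½Iω² = ½(1+k)Mv² = (5/6)Mv².
Setting Mgh = (5/6)Mv² gives v = √(2gh/(1+k)) = √(2·9.8·0.538/1.667) ≈ 2.52 m/s.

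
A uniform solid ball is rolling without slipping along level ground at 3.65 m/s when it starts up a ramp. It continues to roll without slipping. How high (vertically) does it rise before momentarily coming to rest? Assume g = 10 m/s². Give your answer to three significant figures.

Here I = (2/5)MR², so the shape factor k = I/(MR²) = 0.4.
Rolling without slipping gives ω = v/R, so the total kinetic energy is ½Mv² + ½Iω² = ½(1+k)Mv² = (7/10)Mv².
All of this converts to potential energy at the highest point: (7/10)Mv₀² = Mgh.
Thus h = (1+k)v₀²/(2g) = 1.4 × 3.65² / (2 × 10) ≈ 0.933 m.

h ≈ 0.933 m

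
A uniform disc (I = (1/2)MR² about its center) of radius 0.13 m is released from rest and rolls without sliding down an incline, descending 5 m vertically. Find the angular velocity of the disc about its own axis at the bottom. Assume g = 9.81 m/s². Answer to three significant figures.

Here I = (1/2)MR², so the shape factor k = I/(MR²) = 0.5.
Since it rolls without slipping, ω = v/R and KE = ½Mv² + ½Iω² = ½(1+k)Mv² = (3/4)Mv².
Energy conservation Mgh = ½(1+k)Mv² gives v = √(2gh/(1+k)) = √(2 × 9.81 × 5 / 1.5) = 8.087 m/s.
The angular speed follows from ω = v/R = 8.087/0.13 ≈ 62.2 rad/s.

ω ≈ 62.2 rad/s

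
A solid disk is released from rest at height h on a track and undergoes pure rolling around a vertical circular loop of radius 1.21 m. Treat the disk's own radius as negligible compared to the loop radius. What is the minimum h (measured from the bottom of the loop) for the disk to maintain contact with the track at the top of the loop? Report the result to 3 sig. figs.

For this body I = (1/2)MR², i.e. k = I/(MR²) = 0.5.
At the top, contact is just lost when gravity alone supplies the centripetal force: Mg = Mv_top²/r, i.e. v_top² = gr.
With ω = v/R, the kinetic energy at speed v is ½(1+k)Mv² = (3/4)Mv².
Energy conservation from release (height h) to the top (height 2r): Mgh = Mg(2r) + (3/4)M·gr.
Thus h_min = 2r + (1+k)r/2 = r(2 + 1.5/2) = 1.21 × 2.75 ≈ 3.33 m.

h_min ≈ 3.33 m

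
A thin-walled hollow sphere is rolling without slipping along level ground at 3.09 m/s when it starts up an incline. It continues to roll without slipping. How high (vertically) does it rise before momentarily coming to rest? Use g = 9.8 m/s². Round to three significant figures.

With I = (2/3)MR², the ratio k = I/(MR²) is 2/3.
The rolling condition ω = v/R makes the rotational term ½I(v/R)² = ½kMv², so KE_total = ½(1+k)Mv² = (5/6)Mv².
At the top the kinetic energy is zero, so (5/6)Mv₀² = Mgh.
Thus h = (1+k)v₀²/(2g) = 1.667 × 3.09² / (2 × 9.8) ≈ 0.812 m.

h ≈ 0.812 m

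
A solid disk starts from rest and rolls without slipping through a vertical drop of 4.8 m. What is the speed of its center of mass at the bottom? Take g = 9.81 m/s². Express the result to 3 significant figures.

v ≈ 7.92 m/s

With I = (1/2)MR², the ratio k = I/(MR²) is 0.5.
Since it rolls without slipping, ω = v/R and KE = ½Mv² + ½Iω² = ½(1+k)Mv² = (3/4)Mv².
Energy conservation: Mgh = (3/4)Mv², so v = √(2gh/(1+k)) = √(2 × 9.81 × 4.8 / 1.5) ≈ 7.92 m/s.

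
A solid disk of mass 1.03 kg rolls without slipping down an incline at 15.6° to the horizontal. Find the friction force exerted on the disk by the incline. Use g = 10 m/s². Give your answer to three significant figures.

f ≈ 0.923 N

For this body I = (1/2)MR², i.e. k = I/(MR²) = 0.5.
Translational: Mg sinθ − f = Ma. Rotational about the CM: fR = Iα = kMRa, so f = kMa.
Combining, a = g sinθ/(1+k) and f = kMa = kMg sinθ/(1+k).
f = 0.5 × 1.03 × 10 × sin15.6° / 1.5 ≈ 0.923 N.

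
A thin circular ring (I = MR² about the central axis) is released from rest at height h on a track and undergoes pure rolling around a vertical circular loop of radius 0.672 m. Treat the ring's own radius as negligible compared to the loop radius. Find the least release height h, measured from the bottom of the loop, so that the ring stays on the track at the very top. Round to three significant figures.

h_min ≈ 2.02 m

For this body I = MR², i.e. k = I/(MR²) = 1.
At the top, contact is just lost when gravity alone supplies the centripetal force: Mg = Mv_top²/r, i.e. v_top² = gr.
With ω = v/R, the kinetic energy at speed v is ½(1+k)Mv² = Mv².
Energy conservation from release (height h) to the top (height 2r): Mgh = Mg(2r) + M·gr.
Thus h_min = 2r + (1+k)r/2 = r(2 + 2/2) = 0.672 × 3 ≈ 2.02 m.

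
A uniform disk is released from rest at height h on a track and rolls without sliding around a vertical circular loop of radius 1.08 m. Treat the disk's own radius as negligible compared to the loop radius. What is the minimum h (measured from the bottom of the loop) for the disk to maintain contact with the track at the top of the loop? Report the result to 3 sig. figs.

Here I = (1/2)MR², so the shape factor k = I/(MR²) = 0.5.
At the top, contact is just lost when gravity alone supplies the centripetal force: Mg = Mv_top²/r, i.e. v_top² = gr.
With ω = v/R, the kinetic energy at speed v is ½(1+k)Mv² = (3/4)Mv².
Energy conservation from release (height h) to the top (height 2r): Mgh = Mg(2r) + (3/4)M·gr.
Thus h_min = 2r + (1+k)r/2 = r(2 + 1.5/2) = 1.08 × 2.75 ≈ 2.97 m.

h_min ≈ 2.97 m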